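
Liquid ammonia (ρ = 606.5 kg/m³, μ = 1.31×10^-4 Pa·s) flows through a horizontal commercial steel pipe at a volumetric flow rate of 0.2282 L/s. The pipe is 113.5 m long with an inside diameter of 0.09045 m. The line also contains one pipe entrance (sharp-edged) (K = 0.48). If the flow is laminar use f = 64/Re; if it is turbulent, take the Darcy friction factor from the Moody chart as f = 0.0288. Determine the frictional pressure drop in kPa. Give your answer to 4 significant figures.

ΔP ≈ 0.01401 kPa

Q = 0.2282 L/s = 0.2282/1000 = 0.0002282 m³/s.
Cross-sectional area A = πD²/4 = π(0.09045)²/4 = 0.006426 m²; mean velocity V = Q/A = 0.0002282/0.006426 = 0.03551 m/s.
Reynolds number Re = ρVD/μ = 606.5 · 0.03551 · 0.09045 / 0.000131 = 1.487e+04.
Re > 4000 → turbulent; use the Moody-chart value f = 0.0288.
Total minor-loss coefficient ΣK = 1·0.48 = 0.48.
ΔP = [f·L/D + ΣK]·(ρV²/2) = [0.0288·113.5/0.09045 + 0.48]·(606.5·0.03551²/2) = [36.14 + 0.48]·0.3825 = 14.01 Pa.
ΔP = 14.01 Pa = 0.01401 kPa.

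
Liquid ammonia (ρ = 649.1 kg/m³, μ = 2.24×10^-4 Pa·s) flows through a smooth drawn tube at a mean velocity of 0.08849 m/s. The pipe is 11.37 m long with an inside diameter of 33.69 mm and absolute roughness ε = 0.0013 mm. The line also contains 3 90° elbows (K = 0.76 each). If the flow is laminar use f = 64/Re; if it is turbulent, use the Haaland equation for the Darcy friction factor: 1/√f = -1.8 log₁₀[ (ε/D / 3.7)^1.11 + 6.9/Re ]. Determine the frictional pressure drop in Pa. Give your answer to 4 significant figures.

Reynolds number Re = ρVD/μ = 649.1 · 0.08849 · 0.03369 / 0.000224 = 8639.
Re > 4000 → turbulent. Relative roughness ε/D = 1.3e-06/0.03369 = 3.86e-05. Haaland: 1/√f = -1.8 log₁₀[(3.86e-05/3.7)^1.11 + 6.9/8639] = -1.8 log₁₀[2.95e-06 + 0.000799] = 5.573, so f = 0.0322.
Total minor-loss coefficient ΣK = 3·0.76 = 2.28.
ΔP = [f·L/D + ΣK]·(ρV²/2) = [0.0322·11.37/0.03369 + 2.28]·(649.1·0.08849²/2) = [10.87 + 2.28]·2.541 = 33.41 Pa.

ΔP ≈ 33.41 Pa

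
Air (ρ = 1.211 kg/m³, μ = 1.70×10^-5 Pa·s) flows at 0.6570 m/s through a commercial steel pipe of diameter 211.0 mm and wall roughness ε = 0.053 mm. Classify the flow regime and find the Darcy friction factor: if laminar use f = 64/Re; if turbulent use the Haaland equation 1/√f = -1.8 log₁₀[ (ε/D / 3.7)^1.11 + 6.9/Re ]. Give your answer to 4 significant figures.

f ≈ 0.03128

Re = ρVD/μ = 1.211·0.657·0.211/1.7e-05 = 9875.
Re > 4000 → turbulent. ε/D = 5.3e-05/0.211 = 0.000251; Haaland: 1/√f = -1.8 log₁₀[2.36e-05 + 0.000699] = 5.654, so f = 0.03128.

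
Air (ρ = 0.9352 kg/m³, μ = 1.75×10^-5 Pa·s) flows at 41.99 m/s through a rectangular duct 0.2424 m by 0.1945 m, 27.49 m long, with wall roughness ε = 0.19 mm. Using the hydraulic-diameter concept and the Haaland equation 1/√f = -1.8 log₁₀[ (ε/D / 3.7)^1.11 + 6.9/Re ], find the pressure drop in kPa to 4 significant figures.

Hydraulic diameter D_h = 4A/P = 4·(0.2424·0.1945)/(2·(0.2424+0.1945)) = 0.1886/0.8738 = 0.2158 m.
Re = ρVD_h/μ = 0.9352·41.99·0.2158/1.75e-05 = 4.843e+05.
ε/D_h = 0.00019/0.2158 = 0.00088; Haaland gives 1/√f = -1.8 log₁₀[9.5e-05+1.42e-05] = 7.131, so f = 0.01967.
ΔP = f(L/D_h)(ρV²/2) = 0.01967·27.49/0.2158·824.5 = 2065 Pa.
ΔP = 2.065 kPa.

ΔP ≈ 2.065 kPa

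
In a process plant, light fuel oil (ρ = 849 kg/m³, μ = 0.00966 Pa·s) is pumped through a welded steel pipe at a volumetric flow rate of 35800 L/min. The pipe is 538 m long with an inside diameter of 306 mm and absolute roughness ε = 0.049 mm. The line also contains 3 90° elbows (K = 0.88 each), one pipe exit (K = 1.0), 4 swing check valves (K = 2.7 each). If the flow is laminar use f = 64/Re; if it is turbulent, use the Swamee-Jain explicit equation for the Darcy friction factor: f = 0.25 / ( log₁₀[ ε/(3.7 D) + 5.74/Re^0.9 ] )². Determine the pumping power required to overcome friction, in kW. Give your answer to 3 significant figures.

Q = 35800 L/min = 35800/60000 = 0.5967 m³/s.
Cross-sectional area A = πD²/4 = π(0.306)²/4 = 0.07354 m²; mean velocity V = Q/A = 0.5967/0.07354 = 8.113 m/s.
Reynolds number Re = ρVD/μ = 849 · 8.113 · 0.306 / 0.00966 = 2.182e+05.
Re > 4000 → turbulent. Relative roughness ε/D = 4.9e-05/0.306 = 0.00016. Swamee-Jain: f = 0.25/(log₁₀[0.00016/3.7 + 5.74/2.182e+05^0.9])² = 0.25/(log₁₀[4.33e-05 + 8.99e-05])² = 0.25/(-3.875)² = 0.01665.
Total minor-loss coefficient ΣK = 3·0.88 + 1·1 + 4·2.7 = 14.4.
ΔP = [f·L/D + ΣK]·(ρV²/2) = [0.01665·538/0.306 + 14.4]·(849·8.113²/2) = [29.27 + 14.4]·2.794e+04 = 1.221e+06 Pa.
Pumping power P = QΔP = 0.5967·1.221e+06 = 728700 W = 729 kW.

P ≈ 729 kW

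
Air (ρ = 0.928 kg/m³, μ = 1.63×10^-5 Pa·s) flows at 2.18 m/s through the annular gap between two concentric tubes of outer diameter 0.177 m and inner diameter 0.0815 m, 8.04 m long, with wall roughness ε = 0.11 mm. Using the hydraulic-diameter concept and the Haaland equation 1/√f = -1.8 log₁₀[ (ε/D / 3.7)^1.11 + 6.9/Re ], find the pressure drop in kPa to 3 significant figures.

ΔP ≈ 0.00578 kPa

Hydraulic diameter D_h = 4A/P = D_o - D_i = 0.177 - 0.0815 = 0.0955 m.
Re = ρVD_h/μ = 0.928·2.18·0.0955/1.63e-05 = 1.185e+04.
ε/D_h = 0.00011/0.0955 = 0.00115; Haaland gives 1/√f = -1.8 log₁₀[0.000128+0.000582] = 5.668, so f = 0.03113.
ΔP = f(L/D_h)(ρV²/2) = 0.03113·8.04/0.0955·2.205 = 5.78 Pa.
ΔP = 0.00578 kPa.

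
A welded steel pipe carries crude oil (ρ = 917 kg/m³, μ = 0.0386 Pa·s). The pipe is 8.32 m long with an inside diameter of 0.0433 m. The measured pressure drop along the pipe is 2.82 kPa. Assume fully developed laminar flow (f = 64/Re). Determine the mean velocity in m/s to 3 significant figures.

For laminar flow, f = 64/Re with Re = ρVD/μ, so Darcy-Weisbach reduces to ΔP = 32μLV/D². Solving for V: V = ΔP·D²/(32μL) = 2820·(0.0433)²/(32·0.0386·8.32) = 0.5145 m/s.
Check: Re = ρVD/μ = 917·0.5145·0.0433/0.0386 = 529.2 < 2300, so the laminar assumption holds.

V ≈ 0.514 m/s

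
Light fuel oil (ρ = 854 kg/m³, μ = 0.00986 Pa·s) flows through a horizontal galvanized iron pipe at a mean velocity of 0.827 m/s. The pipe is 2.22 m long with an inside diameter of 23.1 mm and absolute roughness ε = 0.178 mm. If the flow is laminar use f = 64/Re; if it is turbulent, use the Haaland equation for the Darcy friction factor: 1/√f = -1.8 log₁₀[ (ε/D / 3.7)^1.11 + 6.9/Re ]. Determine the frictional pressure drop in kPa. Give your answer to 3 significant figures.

ΔP ≈ 1.09 kPa

Reynolds number Re = ρVD/μ = 854 · 0.827 · 0.0231 / 0.00986 = 1655.
Re < 2300 → laminar flow, so f = 64/Re = 64/1655 = 0.03868 (the turbulent correlation is not needed).
Darcy-Weisbach: ΔP = f(L/D)(ρV²/2) = 0.03868·(2.22/0.0231)·(854·0.827²/2) = 0.03868·96.1·292 = 1086 Pa.
ΔP = 1086 Pa = 1.09 kPa.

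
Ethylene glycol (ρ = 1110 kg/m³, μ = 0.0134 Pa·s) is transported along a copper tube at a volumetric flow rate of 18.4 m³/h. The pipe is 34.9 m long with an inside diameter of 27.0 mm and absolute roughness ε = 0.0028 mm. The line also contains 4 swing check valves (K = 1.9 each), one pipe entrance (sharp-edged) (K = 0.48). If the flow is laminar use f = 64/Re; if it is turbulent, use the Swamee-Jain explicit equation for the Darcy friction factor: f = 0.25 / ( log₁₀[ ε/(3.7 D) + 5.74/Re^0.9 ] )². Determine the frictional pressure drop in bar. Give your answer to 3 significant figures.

ΔP ≈ 18.5 bar

Q = 18.4 m³/h = 18.4/3600 = 0.005111 m³/s.
Cross-sectional area A = πD²/4 = π(0.027)²/4 = 0.0005726 m²; mean velocity V = Q/A = 0.005111/0.0005726 = 8.927 m/s.
Reynolds number Re = ρVD/μ = 1110 · 8.927 · 0.027 / 0.0134 = 1.997e+04.
Re > 4000 → turbulent. Relative roughness ε/D = 2.8e-06/0.027 = 0.000104. Swamee-Jain: f = 0.25/(log₁₀[0.000104/3.7 + 5.74/1.997e+04^0.9])² = 0.25/(log₁₀[2.8e-05 + 0.000774])² = 0.25/(-3.096)² = 0.02608.
Total minor-loss coefficient ΣK = 4·1.9 + 1·0.48 = 8.08.
ΔP = [f·L/D + ΣK]·(ρV²/2) = [0.02608·34.9/0.027 + 8.08]·(1110·8.927²/2) = [33.72 + 8.08]·4.423e+04 = 1.849e+06 Pa.
ΔP = 1.849e+06 Pa = 18.5 bar.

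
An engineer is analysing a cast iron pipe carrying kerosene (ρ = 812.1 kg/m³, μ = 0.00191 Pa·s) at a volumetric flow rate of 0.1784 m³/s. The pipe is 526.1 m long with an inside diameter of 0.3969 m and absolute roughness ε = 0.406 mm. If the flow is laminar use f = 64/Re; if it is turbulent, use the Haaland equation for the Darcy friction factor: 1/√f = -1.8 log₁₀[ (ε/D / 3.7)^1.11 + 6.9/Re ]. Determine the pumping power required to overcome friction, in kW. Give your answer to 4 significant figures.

Cross-sectional area A = πD²/4 = π(0.3969)²/4 = 0.1237 m²; mean velocity V = Q/A = 0.1784/0.1237 = 1.442 m/s.
Reynolds number Re = ρVD/μ = 812.1 · 1.442 · 0.3969 / 0.00191 = 2.433e+05.
Re > 4000 → turbulent. Relative roughness ε/D = 0.000406/0.3969 = 0.00102. Haaland: 1/√f = -1.8 log₁₀[(0.00102/3.7)^1.11 + 6.9/2.433e+05] = -1.8 log₁₀[0.000112 + 2.84e-05] = 6.934, so f = 0.0208.
Darcy-Weisbach: ΔP = f(L/D)(ρV²/2) = 0.0208·(526.1/0.3969)·(812.1·1.442²/2) = 0.0208·1326·844.2 = 2.328e+04 Pa.
Pumping power P = QΔP = 0.1784·2.328e+04 = 4152.8 W = 4.153 kW.

P ≈ 4.153 kW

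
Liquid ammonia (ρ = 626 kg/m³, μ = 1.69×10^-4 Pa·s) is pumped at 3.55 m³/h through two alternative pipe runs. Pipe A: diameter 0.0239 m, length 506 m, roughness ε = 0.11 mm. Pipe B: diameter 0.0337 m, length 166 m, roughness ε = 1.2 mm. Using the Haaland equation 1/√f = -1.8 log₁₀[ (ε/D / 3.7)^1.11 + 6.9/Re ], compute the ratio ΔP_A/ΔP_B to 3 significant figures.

ΔP_A/ΔP_B ≈ 8.29

Pipe A: V = Q/A = 0.0009861/0.0004486 = 2.198 m/s; Re = 1.946e+05; ε/D = 0.0046; Haaland → f = 0.03015; ΔP_A = f(L/D)(ρV²/2) = 9.652e+05 Pa.
Pipe B: V = Q/A = 0.0009861/0.000892 = 1.106 m/s; Re = 1.38e+05; ε/D = 0.0356; Haaland → f = 0.0618; ΔP_B = f(L/D)(ρV²/2) = 1.165e+05 Pa.
ΔP_A/ΔP_B = 9.652e+05/1.165e+05 = 8.29.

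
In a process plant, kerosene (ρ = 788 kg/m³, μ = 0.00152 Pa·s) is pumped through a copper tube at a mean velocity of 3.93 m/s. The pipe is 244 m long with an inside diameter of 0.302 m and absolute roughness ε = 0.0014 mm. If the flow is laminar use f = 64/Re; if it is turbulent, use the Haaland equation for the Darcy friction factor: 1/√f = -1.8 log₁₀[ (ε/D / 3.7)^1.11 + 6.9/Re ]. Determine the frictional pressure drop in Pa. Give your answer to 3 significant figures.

Reynolds number Re = ρVD/μ = 788 · 3.93 · 0.302 / 0.00152 = 6.153e+05.
Re > 4000 → turbulent. Relative roughness ε/D = 1.4e-06/0.302 = 4.64e-06. Haaland: 1/√f = -1.8 log₁₀[(4.64e-06/3.7)^1.11 + 6.9/6.153e+05] = -1.8 log₁₀[2.81e-07 + 1.12e-05] = 8.891, so f = 0.01265.
Darcy-Weisbach: ΔP = f(L/D)(ρV²/2) = 0.01265·(244/0.302)·(788·3.93²/2) = 0.01265·807.9·6085 = 6.22e+04 Pa.

ΔP ≈ 62200 Pa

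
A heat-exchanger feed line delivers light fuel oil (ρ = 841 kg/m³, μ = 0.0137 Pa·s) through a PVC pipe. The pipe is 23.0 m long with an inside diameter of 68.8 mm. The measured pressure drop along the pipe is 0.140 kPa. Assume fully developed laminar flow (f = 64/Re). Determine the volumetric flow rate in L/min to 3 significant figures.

Q ≈ 14.7 L/min

For laminar flow, f = 64/Re with Re = ρVD/μ, so Darcy-Weisbach reduces to ΔP = 32μLV/D². Solving for V: V = ΔP·D²/(32μL) = 140·(0.0688)²/(32·0.0137·23) = 0.06572 m/s.
Check: Re = ρVD/μ = 841·0.06572·0.0688/0.0137 = 277.6 < 2300, so the laminar assumption holds.
Q = V·A = 0.06572·(π/4·0.0688²) = 0.0002443 m³/s = 14.7 L/min.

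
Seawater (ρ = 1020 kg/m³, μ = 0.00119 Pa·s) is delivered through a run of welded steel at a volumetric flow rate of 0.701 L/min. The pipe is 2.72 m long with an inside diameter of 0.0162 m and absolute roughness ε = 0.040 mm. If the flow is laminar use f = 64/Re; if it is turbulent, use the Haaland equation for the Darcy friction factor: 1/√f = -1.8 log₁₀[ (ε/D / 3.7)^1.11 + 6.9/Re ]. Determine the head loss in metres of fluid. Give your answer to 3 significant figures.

Q = 0.701 L/min = 0.701/60000 = 1.168e-05 m³/s.
Cross-sectional area A = πD²/4 = π(0.0162)²/4 = 0.0002061 m²; mean velocity V = Q/A = 1.168e-05/0.0002061 = 0.05668 m/s.
Reynolds number Re = ρVD/μ = 1020 · 0.05668 · 0.0162 / 0.00119 = 787.1.
Re < 2300 → laminar flow, so f = 64/Re = 64/787.1 = 0.08131 (the turbulent correlation is not needed).
Darcy-Weisbach: ΔP = f(L/D)(ρV²/2) = 0.08131·(2.72/0.0162)·(1020·0.05668²/2) = 0.08131·167.9·1.639 = 22.37 Pa.
Head loss h_f = ΔP/(ρg) = 22.37/(1020·9.81) = 0.00224 m.

h_f ≈ 0.00224 m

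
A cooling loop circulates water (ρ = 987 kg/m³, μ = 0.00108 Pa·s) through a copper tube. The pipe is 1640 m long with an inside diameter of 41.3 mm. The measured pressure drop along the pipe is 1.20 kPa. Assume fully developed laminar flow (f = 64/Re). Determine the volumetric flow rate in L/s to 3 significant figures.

Q ≈ 0.0484 L/s

For laminar flow, f = 64/Re with Re = ρVD/μ, so Darcy-Weisbach reduces to ΔP = 32μLV/D². Solving for V: V = ΔP·D²/(32μL) = 1200·(0.0413)²/(32·0.00108·1640) = 0.03611 m/s.
Check: Re = ρVD/μ = 987·0.03611·0.0413/0.00108 = 1363 < 2300, so the laminar assumption holds.
Q = V·A = 0.03611·(π/4·0.0413²) = 4.838e-05 m³/s = 0.0484 L/s.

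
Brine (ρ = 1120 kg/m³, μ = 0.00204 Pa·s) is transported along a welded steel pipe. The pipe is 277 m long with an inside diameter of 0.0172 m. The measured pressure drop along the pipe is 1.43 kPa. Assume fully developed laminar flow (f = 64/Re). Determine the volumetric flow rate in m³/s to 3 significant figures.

For laminar flow, f = 64/Re with Re = ρVD/μ, so Darcy-Weisbach reduces to ΔP = 32μLV/D². Solving for V: V = ΔP·D²/(32μL) = 1430·(0.0172)²/(32·0.00204·277) = 0.0234 m/s.
Check: Re = ρVD/μ = 1120·0.0234·0.0172/0.00204 = 220.9 < 2300, so the laminar assumption holds.
Q = V·A = 0.0234·(π/4·0.0172²) = 5.436e-06 m³/s = 5.44×10^-6 m³/s.

Q ≈ 5.44×10^-6 m³/s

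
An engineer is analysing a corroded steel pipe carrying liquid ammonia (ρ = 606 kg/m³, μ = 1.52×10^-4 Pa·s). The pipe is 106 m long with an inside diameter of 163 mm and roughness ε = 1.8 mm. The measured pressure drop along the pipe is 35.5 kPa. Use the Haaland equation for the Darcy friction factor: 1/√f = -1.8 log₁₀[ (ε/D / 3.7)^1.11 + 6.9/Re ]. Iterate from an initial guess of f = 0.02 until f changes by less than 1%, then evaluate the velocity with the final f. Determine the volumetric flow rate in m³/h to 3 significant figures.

Rearranging Darcy-Weisbach: V = √(2·ΔP·D/(f·L·ρ)). With ε/D = 0.0018/0.163 = 0.011, iterate starting from f = 0.02:
  f = 0.02 → V = √(2·3.55e+04·0.163/(0.02·106·606)) = 3.001 m/s; Re = ρVD/μ = 1.95e+06; f → 0.03931
  f = 0.03931 → V = 2.141 m/s; Re = 1.391e+06; f → 0.03933
Converged (Δf/f < 1%). With the final f = 0.03933: V = √(2·3.55e+04·0.163/(0.03933·106·606)) = 2.14 m/s.
Q = V·A = 2.14·(π/4·0.163²) = 0.04466 m³/s = 161 m³/h.

Q ≈ 161 m³/h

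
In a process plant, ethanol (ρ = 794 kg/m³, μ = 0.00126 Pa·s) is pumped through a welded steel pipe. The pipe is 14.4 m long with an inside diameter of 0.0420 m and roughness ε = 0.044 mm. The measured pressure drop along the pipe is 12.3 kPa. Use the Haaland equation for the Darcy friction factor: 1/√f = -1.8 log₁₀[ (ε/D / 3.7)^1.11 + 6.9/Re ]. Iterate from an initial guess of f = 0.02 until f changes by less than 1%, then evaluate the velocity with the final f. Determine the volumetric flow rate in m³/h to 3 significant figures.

Q ≈ 9.73 m³/h

Rearranging Darcy-Weisbach: V = √(2·ΔP·D/(f·L·ρ)). With ε/D = 4.4e-05/0.042 = 0.00105, iterate starting from f = 0.02:
  f = 0.02 → V = √(2·1.23e+04·0.042/(0.02·14.4·794)) = 2.126 m/s; Re = ρVD/μ = 5.626e+04; f → 0.02351
  f = 0.02351 → V = 1.961 m/s; Re = 5.189e+04; f → 0.02375
  f = 0.02375 → V = 1.951 m/s; Re = 5.163e+04; f → 0.02376
Converged (Δf/f < 1%). With the final f = 0.02376: V = √(2·1.23e+04·0.042/(0.02376·14.4·794)) = 1.95 m/s.
Q = V·A = 1.95·(π/4·0.042²) = 0.002702 m³/s = 9.73 m³/h.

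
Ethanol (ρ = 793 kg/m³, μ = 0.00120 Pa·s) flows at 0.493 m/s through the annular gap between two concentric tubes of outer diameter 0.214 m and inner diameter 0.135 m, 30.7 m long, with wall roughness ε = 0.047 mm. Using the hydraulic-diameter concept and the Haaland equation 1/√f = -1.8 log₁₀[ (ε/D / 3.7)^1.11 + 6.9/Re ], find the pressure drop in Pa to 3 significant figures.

Hydraulic diameter D_h = 4A/P = D_o - D_i = 0.214 - 0.135 = 0.079 m.
Re = ρVD_h/μ = 793·0.493·0.079/0.0012 = 2.574e+04.
ε/D_h = 4.7e-05/0.079 = 0.000595; Haaland gives 1/√f = -1.8 log₁₀[6.15e-05+0.000268] = 6.268, so f = 0.02546.
ΔP = f(L/D_h)(ρV²/2) = 0.02546·30.7/0.079·96.37 = 953.3 Pa.

ΔP ≈ 953 Pa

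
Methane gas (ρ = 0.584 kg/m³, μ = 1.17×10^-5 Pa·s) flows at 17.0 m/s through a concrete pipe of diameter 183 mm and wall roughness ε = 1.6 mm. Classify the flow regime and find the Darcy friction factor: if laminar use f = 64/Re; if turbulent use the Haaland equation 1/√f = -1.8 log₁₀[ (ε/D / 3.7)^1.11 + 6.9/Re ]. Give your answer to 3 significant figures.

Re = ρVD/μ = 0.584·17·0.183/1.17e-05 = 1.553e+05.
Re > 4000 → turbulent. ε/D = 0.0016/0.183 = 0.00874; Haaland: 1/√f = -1.8 log₁₀[0.00121 + 4.44e-05] = 5.22, so f = 0.0367.

f ≈ 0.0367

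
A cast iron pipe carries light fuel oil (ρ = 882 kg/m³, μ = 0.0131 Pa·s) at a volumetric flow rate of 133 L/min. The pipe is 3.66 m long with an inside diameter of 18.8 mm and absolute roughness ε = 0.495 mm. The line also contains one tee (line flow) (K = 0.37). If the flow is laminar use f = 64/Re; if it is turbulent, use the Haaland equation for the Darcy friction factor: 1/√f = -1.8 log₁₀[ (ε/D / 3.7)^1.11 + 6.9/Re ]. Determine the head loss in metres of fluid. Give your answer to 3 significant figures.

h_f ≈ 37.6 m

Q = 133 L/min = 133/60000 = 0.002217 m³/s.
Cross-sectional area A = πD²/4 = π(0.0188)²/4 = 0.0002776 m²; mean velocity V = Q/A = 0.002217/0.0002776 = 7.985 m/s.
Reynolds number Re = ρVD/μ = 882 · 7.985 · 0.0188 / 0.0131 = 1.011e+04.
Re > 4000 → turbulent. Relative roughness ε/D = 0.000495/0.0188 = 0.0263. Haaland: 1/√f = -1.8 log₁₀[(0.0263/3.7)^1.11 + 6.9/1.011e+04] = -1.8 log₁₀[0.00413 + 0.000683] = 4.172, so f = 0.05746.
Total minor-loss coefficient ΣK = 1·0.37 = 0.37.
ΔP = [f·L/D + ΣK]·(ρV²/2) = [0.05746·3.66/0.0188 + 0.37]·(882·7.985²/2) = [11.19 + 0.37]·2.812e+04 = 3.25e+05 Pa.
Head loss h_f = ΔP/(ρg) = 3.25e+05/(882·9.81) = 37.6 m.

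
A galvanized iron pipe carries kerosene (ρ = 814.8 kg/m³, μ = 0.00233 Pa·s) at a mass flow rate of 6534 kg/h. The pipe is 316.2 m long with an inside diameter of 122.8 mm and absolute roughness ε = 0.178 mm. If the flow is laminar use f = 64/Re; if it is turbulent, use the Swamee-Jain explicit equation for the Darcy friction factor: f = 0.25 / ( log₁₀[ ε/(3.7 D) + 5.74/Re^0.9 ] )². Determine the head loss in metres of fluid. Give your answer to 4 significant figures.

ṁ = 6534 kg/h = 6534/3600 = 1.815 kg/s.
A = πD²/4 = π(0.1228)²/4 = 0.01184 m²; mean velocity V = ṁ/(ρA) = 1.815/(814.8 · 0.01184) = 0.1881 m/s.
Reynolds number Re = ρVD/μ = 814.8 · 0.1881 · 0.1228 / 0.00233 = 8077.
Re > 4000 → turbulent. Relative roughness ε/D = 0.000178/0.1228 = 0.00145. Swamee-Jain: f = 0.25/(log₁₀[0.00145/3.7 + 5.74/8077^0.9])² = 0.25/(log₁₀[0.000392 + 0.00175])² = 0.25/(-2.67)² = 0.03508.
Darcy-Weisbach: ΔP = f(L/D)(ρV²/2) = 0.03508·(316.2/0.1228)·(814.8·0.1881²/2) = 0.03508·2575·14.41 = 1302 Pa.
Head loss h_f = ΔP/(ρg) = 1302/(814.8·9.81) = 0.1628 m.

h_f ≈ 0.1628 m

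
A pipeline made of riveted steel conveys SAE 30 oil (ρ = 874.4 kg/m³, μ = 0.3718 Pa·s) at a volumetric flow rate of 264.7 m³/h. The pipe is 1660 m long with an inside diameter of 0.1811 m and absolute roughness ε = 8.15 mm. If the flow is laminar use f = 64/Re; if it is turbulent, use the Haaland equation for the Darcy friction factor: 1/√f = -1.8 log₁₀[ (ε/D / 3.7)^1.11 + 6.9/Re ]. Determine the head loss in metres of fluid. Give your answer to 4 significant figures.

Q = 264.7 m³/h = 264.7/3600 = 0.07353 m³/s.
Cross-sectional area A = πD²/4 = π(0.1811)²/4 = 0.02576 m²; mean velocity V = Q/A = 0.07353/0.02576 = 2.854 m/s.
Reynolds number Re = ρVD/μ = 874.4 · 2.854 · 0.1811 / 0.372 = 1216.
Re < 2300 → laminar flow, so f = 64/Re = 64/1216 = 0.05264 (the turbulent correlation is not needed).
Darcy-Weisbach: ΔP = f(L/D)(ρV²/2) = 0.05264·(1660/0.1811)·(874.4·2.854²/2) = 0.05264·9166·3562 = 1.719e+06 Pa.
Head loss h_f = ΔP/(ρg) = 1.719e+06/(874.4·9.81) = 200.4 m.

h_f ≈ 200.4 m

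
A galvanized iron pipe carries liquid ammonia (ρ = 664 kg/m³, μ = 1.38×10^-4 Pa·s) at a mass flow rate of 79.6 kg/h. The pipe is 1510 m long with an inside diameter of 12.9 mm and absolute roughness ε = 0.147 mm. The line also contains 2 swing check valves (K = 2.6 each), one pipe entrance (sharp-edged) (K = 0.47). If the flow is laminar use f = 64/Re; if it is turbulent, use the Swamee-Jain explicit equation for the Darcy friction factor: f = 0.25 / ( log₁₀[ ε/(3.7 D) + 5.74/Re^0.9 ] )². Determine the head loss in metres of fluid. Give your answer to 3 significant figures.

h_f ≈ 16.9 m

ṁ = 79.6 kg/h = 79.6/3600 = 0.02211 kg/s.
A = πD²/4 = π(0.0129)²/4 = 0.0001307 m²; mean velocity V = ṁ/(ρA) = 0.02211/(664 · 0.0001307) = 0.2548 m/s.
Reynolds number Re = ρVD/μ = 664 · 0.2548 · 0.0129 / 0.000138 = 1.581e+04.
Re > 4000 → turbulent. Relative roughness ε/D = 0.000147/0.0129 = 0.0114. Swamee-Jain: f = 0.25/(log₁₀[0.0114/3.7 + 5.74/1.581e+04^0.9])² = 0.25/(log₁₀[0.00308 + 0.000954])² = 0.25/(-2.394)² = 0.04361.
Total minor-loss coefficient ΣK = 2·2.6 + 1·0.47 = 5.67.
ΔP = [f·L/D + ΣK]·(ρV²/2) = [0.04361·1510/0.0129 + 5.67]·(664·0.2548²/2) = [5105 + 5.67]·21.55 = 1.101e+05 Pa.
Head loss h_f = ΔP/(ρg) = 1.101e+05/(664·9.81) = 16.9 m.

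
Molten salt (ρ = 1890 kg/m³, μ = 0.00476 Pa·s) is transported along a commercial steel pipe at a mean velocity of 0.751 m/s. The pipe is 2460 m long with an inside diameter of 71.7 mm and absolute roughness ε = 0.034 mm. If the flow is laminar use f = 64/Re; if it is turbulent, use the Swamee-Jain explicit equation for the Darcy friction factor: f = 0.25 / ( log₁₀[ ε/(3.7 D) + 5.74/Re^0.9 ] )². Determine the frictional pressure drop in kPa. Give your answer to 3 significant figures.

Reynolds number Re = ρVD/μ = 1890 · 0.751 · 0.0717 / 0.00476 = 2.138e+04.
Re > 4000 → turbulent. Relative roughness ε/D = 3.4e-05/0.0717 = 0.000474. Swamee-Jain: f = 0.25/(log₁₀[0.000474/3.7 + 5.74/2.138e+04^0.9])² = 0.25/(log₁₀[0.000128 + 0.000728])² = 0.25/(-3.068)² = 0.02657.
Darcy-Weisbach: ΔP = f(L/D)(ρV²/2) = 0.02657·(2460/0.0717)·(1890·0.751²/2) = 0.02657·3.431e+04·533 = 4.858e+05 Pa.
ΔP = 4.858e+05 Pa = 486 kPa.

ΔP ≈ 486 kPa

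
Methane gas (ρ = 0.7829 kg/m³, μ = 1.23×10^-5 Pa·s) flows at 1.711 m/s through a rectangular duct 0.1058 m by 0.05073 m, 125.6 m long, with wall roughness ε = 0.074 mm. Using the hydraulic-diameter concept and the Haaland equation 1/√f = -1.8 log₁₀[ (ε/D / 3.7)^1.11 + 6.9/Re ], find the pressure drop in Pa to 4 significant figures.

Hydraulic diameter D_h = 4A/P = 4·(0.1058·0.05073)/(2·(0.1058+0.05073)) = 0.02147/0.3131 = 0.06858 m.
Re = ρVD_h/μ = 0.7829·1.711·0.06858/1.23e-05 = 7469.
ε/D_h = 7.4e-05/0.06858 = 0.00108; Haaland gives 1/√f = -1.8 log₁₀[0.000119+0.000924] = 5.367, so f = 0.03472.
ΔP = f(L/D_h)(ρV²/2) = 0.03472·125.6/0.06858·1.146 = 72.86 Pa.

ΔP ≈ 72.86 Pa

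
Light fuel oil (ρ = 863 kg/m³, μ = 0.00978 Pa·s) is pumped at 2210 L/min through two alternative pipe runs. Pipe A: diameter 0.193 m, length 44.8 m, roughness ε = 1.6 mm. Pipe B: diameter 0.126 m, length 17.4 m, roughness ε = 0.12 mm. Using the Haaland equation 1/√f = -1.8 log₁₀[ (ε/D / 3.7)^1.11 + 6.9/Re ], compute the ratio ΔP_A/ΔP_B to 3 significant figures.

Pipe A: V = Q/A = 0.03683/0.02926 = 1.259 m/s; Re = 2.144e+04; ε/D = 0.00829; Haaland → f = 0.03844; ΔP_A = f(L/D)(ρV²/2) = 6103 Pa.
Pipe B: V = Q/A = 0.03683/0.01247 = 2.954 m/s; Re = 3.284e+04; ε/D = 0.000952; Haaland → f = 0.02515; ΔP_B = f(L/D)(ρV²/2) = 1.308e+04 Pa.
ΔP_A/ΔP_B = 6103/1.308e+04 = 0.467.

ΔP_A/ΔP_B ≈ 0.467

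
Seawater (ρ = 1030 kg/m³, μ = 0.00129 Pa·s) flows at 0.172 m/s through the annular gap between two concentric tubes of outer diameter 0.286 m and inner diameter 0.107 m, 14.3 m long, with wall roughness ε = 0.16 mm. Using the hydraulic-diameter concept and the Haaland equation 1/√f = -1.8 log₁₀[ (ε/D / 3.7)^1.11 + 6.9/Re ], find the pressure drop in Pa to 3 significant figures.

Hydraulic diameter D_h = 4A/P = D_o - D_i = 0.286 - 0.107 = 0.179 m.
Re = ρVD_h/μ = 1030·0.172·0.179/0.00129 = 2.458e+04.
ε/D_h = 0.00016/0.179 = 0.000894; Haaland gives 1/√f = -1.8 log₁₀[9.67e-05+0.000281] = 6.162, so f = 0.02634.
ΔP = f(L/D_h)(ρV²/2) = 0.02634·14.3/0.179·15.24 = 32.06 Pa.

ΔP ≈ 32.1 Pa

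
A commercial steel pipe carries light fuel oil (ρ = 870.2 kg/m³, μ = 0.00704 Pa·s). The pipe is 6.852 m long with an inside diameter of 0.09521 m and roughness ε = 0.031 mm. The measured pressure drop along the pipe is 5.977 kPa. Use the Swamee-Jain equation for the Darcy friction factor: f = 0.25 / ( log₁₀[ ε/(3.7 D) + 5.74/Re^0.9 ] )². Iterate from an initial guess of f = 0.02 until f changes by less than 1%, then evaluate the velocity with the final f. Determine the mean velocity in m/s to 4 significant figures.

Rearranging Darcy-Weisbach: V = √(2·ΔP·D/(f·L·ρ)). With ε/D = 3.1e-05/0.09521 = 0.000326, iterate starting from f = 0.02:
  f = 0.02 → V = √(2·5977·0.09521/(0.02·6.852·870.2)) = 3.089 m/s; Re = ρVD/μ = 3.636e+04; f → 0.02341
  f = 0.02341 → V = 2.856 m/s; Re = 3.361e+04; f → 0.02378
  f = 0.02378 → V = 2.833 m/s; Re = 3.334e+04; f → 0.02382
Converged (Δf/f < 1%). With the final f = 0.02382: V = √(2·5977·0.09521/(0.02382·6.852·870.2)) = 2.831 m/s.

V ≈ 2.831 m/s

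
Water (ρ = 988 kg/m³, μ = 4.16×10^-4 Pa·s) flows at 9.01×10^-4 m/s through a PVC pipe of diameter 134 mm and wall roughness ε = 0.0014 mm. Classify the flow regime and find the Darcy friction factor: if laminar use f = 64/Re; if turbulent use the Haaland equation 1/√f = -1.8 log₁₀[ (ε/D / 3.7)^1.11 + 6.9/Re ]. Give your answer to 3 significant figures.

Re = ρVD/μ = 988·0.000901·0.134/0.000416 = 286.7.
Re < 2300 → laminar, so f = 64/Re = 0.2232 (roughness is irrelevant in laminar flow).

f ≈ 0.223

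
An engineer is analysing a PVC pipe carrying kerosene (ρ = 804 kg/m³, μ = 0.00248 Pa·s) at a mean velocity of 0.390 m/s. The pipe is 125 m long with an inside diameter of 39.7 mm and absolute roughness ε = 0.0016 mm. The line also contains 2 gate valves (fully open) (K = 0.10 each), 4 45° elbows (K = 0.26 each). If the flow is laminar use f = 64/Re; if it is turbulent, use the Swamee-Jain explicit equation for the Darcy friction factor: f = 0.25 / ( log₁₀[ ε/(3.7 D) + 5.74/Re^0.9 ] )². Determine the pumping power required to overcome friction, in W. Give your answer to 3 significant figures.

P ≈ 3.55 W

Reynolds number Re = ρVD/μ = 804 · 0.39 · 0.0397 / 0.00248 = 5019.
Re > 4000 → turbulent. Relative roughness ε/D = 1.6e-06/0.0397 = 4.03e-05. Swamee-Jain: f = 0.25/(log₁₀[4.03e-05/3.7 + 5.74/5019^0.9])² = 0.25/(log₁₀[1.09e-05 + 0.00268])² = 0.25/(-2.57)² = 0.03785.
Total minor-loss coefficient ΣK = 2·0.1 + 4·0.26 = 1.24.
ΔP = [f·L/D + ΣK]·(ρV²/2) = [0.03785·125/0.0397 + 1.24]·(804·0.39²/2) = [119.2 + 1.24]·61.14 = 7363 Pa.
Q = V·A = 0.39·0.001238 = 0.0004828 m³/s.
Pumping power P = QΔP = 0.0004828·7363 = 3.555 W = 3.55 W.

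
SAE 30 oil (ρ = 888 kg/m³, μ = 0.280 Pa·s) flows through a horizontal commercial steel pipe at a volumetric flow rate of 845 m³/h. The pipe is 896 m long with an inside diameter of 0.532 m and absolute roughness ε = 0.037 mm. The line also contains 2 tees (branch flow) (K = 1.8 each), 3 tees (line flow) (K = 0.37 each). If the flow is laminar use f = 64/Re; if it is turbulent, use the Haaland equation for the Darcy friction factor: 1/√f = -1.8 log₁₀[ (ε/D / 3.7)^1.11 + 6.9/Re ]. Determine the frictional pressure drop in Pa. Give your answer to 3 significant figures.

Q = 845 m³/h = 845/3600 = 0.2347 m³/s.
Cross-sectional area A = πD²/4 = π(0.532)²/4 = 0.2223 m²; mean velocity V = Q/A = 0.2347/0.2223 = 1.056 m/s.
Reynolds number Re = ρVD/μ = 888 · 1.056 · 0.532 / 0.28 = 1782.
Re < 2300 → laminar flow, so f = 64/Re = 64/1782 = 0.03592 (the turbulent correlation is not needed).
Total minor-loss coefficient ΣK = 2·1.8 + 3·0.37 = 4.71.
ΔP = [f·L/D + ΣK]·(ρV²/2) = [0.03592·896/0.532 + 4.71]·(888·1.056²/2) = [60.5 + 4.71]·495.1 = 3.228e+04 Pa.

ΔP ≈ 32300 Pa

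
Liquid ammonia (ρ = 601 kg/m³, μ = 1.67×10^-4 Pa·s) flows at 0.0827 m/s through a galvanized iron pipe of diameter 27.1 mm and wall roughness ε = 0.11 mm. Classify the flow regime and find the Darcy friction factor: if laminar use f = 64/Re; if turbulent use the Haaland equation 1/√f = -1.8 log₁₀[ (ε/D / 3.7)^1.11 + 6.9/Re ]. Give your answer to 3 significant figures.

Re = ρVD/μ = 601·0.0827·0.0271/0.000167 = 8066.
Re > 4000 → turbulent. ε/D = 0.00011/0.0271 = 0.00406; Haaland: 1/√f = -1.8 log₁₀[0.000518 + 0.000855] = 5.152, so f = 0.03768.

f ≈ 0.0377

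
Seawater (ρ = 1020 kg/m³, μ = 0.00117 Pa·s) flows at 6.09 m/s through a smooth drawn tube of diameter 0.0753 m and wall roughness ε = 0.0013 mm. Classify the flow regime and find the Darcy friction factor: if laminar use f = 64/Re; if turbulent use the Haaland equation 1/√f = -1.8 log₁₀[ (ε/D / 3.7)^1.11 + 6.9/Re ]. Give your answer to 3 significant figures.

f ≈ 0.0138

Re = ρVD/μ = 1020·6.09·0.0753/0.00117 = 3.998e+05.
Re > 4000 → turbulent. ε/D = 1.3e-06/0.0753 = 1.73e-05; Haaland: 1/√f = -1.8 log₁₀[1.21e-06 + 1.73e-05] = 8.52, so f = 0.01377.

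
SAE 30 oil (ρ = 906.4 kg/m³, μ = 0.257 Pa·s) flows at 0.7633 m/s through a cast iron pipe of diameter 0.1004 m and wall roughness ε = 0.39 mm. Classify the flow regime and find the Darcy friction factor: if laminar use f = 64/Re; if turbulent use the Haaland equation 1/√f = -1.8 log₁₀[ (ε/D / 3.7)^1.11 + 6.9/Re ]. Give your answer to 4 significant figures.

Re = ρVD/μ = 906.4·0.7633·0.1004/0.257 = 270.3.
Re < 2300 → laminar, so f = 64/Re = 0.2368 (roughness is irrelevant in laminar flow).

f ≈ 0.2368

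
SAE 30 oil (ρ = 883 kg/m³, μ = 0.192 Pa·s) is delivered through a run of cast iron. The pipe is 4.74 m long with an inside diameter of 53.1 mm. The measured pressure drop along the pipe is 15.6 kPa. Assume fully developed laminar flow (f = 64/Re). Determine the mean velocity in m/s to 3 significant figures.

V ≈ 1.51 m/s

For laminar flow, f = 64/Re with Re = ρVD/μ, so Darcy-Weisbach reduces to ΔP = 32μLV/D². Solving for V: V = ΔP·D²/(32μL) = 1.56e+04·(0.0531)²/(32·0.192·4.74) = 1.51 m/s.
Check: Re = ρVD/μ = 883·1.51·0.0531/0.192 = 368.8 < 2300, so the laminar assumption holds.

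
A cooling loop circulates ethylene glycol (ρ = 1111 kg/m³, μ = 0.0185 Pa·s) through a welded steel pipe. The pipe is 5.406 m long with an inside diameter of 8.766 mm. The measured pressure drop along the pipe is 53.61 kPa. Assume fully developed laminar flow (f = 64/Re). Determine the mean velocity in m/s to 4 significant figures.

V ≈ 1.287 m/s

For laminar flow, f = 64/Re with Re = ρVD/μ, so Darcy-Weisbach reduces to ΔP = 32μLV/D². Solving for V: V = ΔP·D²/(32μL) = 5.361e+04·(0.008766)²/(32·0.0185·5.406) = 1.287 m/s.
Check: Re = ρVD/μ = 1111·1.287·0.008766/0.0185 = 677.6 < 2300, so the laminar assumption holds.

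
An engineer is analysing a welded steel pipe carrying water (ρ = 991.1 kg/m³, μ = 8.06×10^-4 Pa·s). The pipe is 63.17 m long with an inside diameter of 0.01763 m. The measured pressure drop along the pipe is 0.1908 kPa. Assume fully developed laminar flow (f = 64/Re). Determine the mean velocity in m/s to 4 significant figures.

For laminar flow, f = 64/Re with Re = ρVD/μ, so Darcy-Weisbach reduces to ΔP = 32μLV/D². Solving for V: V = ΔP·D²/(32μL) = 190.8·(0.01763)²/(32·0.000806·63.17) = 0.0364 m/s.
Check: Re = ρVD/μ = 991.1·0.0364·0.01763/0.000806 = 789.1 < 2300, so the laminar assumption holds.

V ≈ 0.03640 m/s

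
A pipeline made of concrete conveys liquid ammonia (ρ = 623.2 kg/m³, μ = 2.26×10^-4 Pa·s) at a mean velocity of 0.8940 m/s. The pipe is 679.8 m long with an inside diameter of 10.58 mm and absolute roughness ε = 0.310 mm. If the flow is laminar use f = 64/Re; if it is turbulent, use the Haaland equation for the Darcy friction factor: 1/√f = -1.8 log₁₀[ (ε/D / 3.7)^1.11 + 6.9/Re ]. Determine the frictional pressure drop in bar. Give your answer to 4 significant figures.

ΔP ≈ 9.268 bar

Reynolds number Re = ρVD/μ = 623.2 · 0.894 · 0.01058 / 0.000226 = 2.608e+04.
Re > 4000 → turbulent. Relative roughness ε/D = 0.00031/0.01058 = 0.0293. Haaland: 1/√f = -1.8 log₁₀[(0.0293/3.7)^1.11 + 6.9/2.608e+04] = -1.8 log₁₀[0.00465 + 0.000265] = 4.155, so f = 0.05792.
Darcy-Weisbach: ΔP = f(L/D)(ρV²/2) = 0.05792·(679.8/0.01058)·(623.2·0.894²/2) = 0.05792·6.425e+04·249 = 9.268e+05 Pa.
ΔP = 9.268e+05 Pa = 9.268 bar.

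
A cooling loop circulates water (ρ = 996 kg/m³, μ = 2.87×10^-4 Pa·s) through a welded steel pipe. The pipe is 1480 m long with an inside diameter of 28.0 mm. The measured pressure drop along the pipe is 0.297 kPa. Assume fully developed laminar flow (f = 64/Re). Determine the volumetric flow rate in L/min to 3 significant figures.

Q ≈ 0.633 L/min

For laminar flow, f = 64/Re with Re = ρVD/μ, so Darcy-Weisbach reduces to ΔP = 32μLV/D². Solving for V: V = ΔP·D²/(32μL) = 297·(0.028)²/(32·0.000287·1480) = 0.01713 m/s.
Check: Re = ρVD/μ = 996·0.01713·0.028/0.000287 = 1665 < 2300, so the laminar assumption holds.
Q = V·A = 0.01713·(π/4·0.028²) = 1.055e-05 m³/s = 0.633 L/min.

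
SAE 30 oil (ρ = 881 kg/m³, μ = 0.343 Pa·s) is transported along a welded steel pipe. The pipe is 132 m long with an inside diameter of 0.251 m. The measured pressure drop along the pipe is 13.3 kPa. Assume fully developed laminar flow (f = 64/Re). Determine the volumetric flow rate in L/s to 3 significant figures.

Q ≈ 28.6 L/s

For laminar flow, f = 64/Re with Re = ρVD/μ, so Darcy-Weisbach reduces to ΔP = 32μLV/D². Solving for V: V = ΔP·D²/(32μL) = 1.33e+04·(0.251)²/(32·0.343·132) = 0.5783 m/s.
Check: Re = ρVD/μ = 881·0.5783·0.251/0.343 = 372.9 < 2300, so the laminar assumption holds.
Q = V·A = 0.5783·(π/4·0.251²) = 0.02862 m³/s = 28.6 L/s.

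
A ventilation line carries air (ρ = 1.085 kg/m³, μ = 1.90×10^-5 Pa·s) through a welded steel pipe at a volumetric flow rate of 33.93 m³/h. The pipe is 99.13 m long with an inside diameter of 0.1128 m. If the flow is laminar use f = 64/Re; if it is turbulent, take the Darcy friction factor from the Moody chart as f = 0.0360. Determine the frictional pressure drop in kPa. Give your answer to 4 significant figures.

ΔP ≈ 0.01527 kPa

Q = 33.93 m³/h = 33.93/3600 = 0.009425 m³/s.
Cross-sectional area A = πD²/4 = π(0.1128)²/4 = 0.009993 m²; mean velocity V = Q/A = 0.009425/0.009993 = 0.9431 m/s.
Reynolds number Re = ρVD/μ = 1.085 · 0.9431 · 0.1128 / 1.9e-05 = 6075.
Re > 4000 → turbulent; use the Moody-chart value f = 0.0360.
Darcy-Weisbach: ΔP = f(L/D)(ρV²/2) = 0.036·(99.13/0.1128)·(1.085·0.9431²/2) = 0.036·878.8·0.4826 = 15.27 Pa.
ΔP = 15.27 Pa = 0.01527 kPa.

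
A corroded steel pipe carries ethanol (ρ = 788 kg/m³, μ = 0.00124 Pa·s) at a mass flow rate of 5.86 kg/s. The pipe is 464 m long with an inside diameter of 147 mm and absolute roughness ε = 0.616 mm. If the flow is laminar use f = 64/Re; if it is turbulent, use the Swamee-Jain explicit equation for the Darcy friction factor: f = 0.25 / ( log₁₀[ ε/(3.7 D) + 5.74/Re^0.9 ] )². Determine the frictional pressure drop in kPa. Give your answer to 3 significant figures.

A = πD²/4 = π(0.147)²/4 = 0.01697 m²; mean velocity V = ṁ/(ρA) = 5.86/(788 · 0.01697) = 0.4382 m/s.
Reynolds number Re = ρVD/μ = 788 · 0.4382 · 0.147 / 0.00124 = 4.093e+04.
Re > 4000 → turbulent. Relative roughness ε/D = 0.000616/0.147 = 0.00419. Swamee-Jain: f = 0.25/(log₁₀[0.00419/3.7 + 5.74/4.093e+04^0.9])² = 0.25/(log₁₀[0.00113 + 0.000406])² = 0.25/(-2.813)² = 0.03159.
Darcy-Weisbach: ΔP = f(L/D)(ρV²/2) = 0.03159·(464/0.147)·(788·0.4382²/2) = 0.03159·3156·75.65 = 7544 Pa.
ΔP = 7544 Pa = 7.54 kPa.

ΔP ≈ 7.54 kPa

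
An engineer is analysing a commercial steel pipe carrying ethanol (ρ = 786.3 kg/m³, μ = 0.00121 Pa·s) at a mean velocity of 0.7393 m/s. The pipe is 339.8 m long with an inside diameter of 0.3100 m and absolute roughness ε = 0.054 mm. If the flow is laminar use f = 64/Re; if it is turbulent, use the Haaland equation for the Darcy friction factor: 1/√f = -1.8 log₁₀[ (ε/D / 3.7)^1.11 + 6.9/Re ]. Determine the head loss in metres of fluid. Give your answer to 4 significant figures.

Reynolds number Re = ρVD/μ = 786.3 · 0.7393 · 0.31 / 0.00121 = 1.489e+05.
Re > 4000 → turbulent. Relative roughness ε/D = 5.4e-05/0.31 = 0.000174. Haaland: 1/√f = -1.8 log₁₀[(0.000174/3.7)^1.11 + 6.9/1.489e+05] = -1.8 log₁₀[1.57e-05 + 4.63e-05] = 7.573, so f = 0.01744.
Darcy-Weisbach: ΔP = f(L/D)(ρV²/2) = 0.01744·(339.8/0.31)·(786.3·0.7393²/2) = 0.01744·1096·214.9 = 4107 Pa.
Head loss h_f = ΔP/(ρg) = 4107/(786.3·9.81) = 0.5325 m.

h_f ≈ 0.5325 m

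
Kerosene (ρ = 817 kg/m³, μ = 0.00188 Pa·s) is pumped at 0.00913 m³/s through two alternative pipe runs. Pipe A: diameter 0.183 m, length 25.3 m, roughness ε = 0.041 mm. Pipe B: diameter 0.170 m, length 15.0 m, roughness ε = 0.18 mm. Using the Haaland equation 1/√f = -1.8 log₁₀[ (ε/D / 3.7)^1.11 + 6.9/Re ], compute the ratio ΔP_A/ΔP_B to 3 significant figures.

ΔP_A/ΔP_B ≈ 1.10

Pipe A: V = Q/A = 0.00913/0.0263 = 0.3471 m/s; Re = 2.761e+04; ε/D = 0.000224; Haaland → f = 0.02425; ΔP_A = f(L/D)(ρV²/2) = 165 Pa.
Pipe B: V = Q/A = 0.00913/0.0227 = 0.4022 m/s; Re = 2.972e+04; ε/D = 0.00106; Haaland → f = 0.02582; ΔP_B = f(L/D)(ρV²/2) = 150.6 Pa.
ΔP_A/ΔP_B = 165/150.6 = 1.10.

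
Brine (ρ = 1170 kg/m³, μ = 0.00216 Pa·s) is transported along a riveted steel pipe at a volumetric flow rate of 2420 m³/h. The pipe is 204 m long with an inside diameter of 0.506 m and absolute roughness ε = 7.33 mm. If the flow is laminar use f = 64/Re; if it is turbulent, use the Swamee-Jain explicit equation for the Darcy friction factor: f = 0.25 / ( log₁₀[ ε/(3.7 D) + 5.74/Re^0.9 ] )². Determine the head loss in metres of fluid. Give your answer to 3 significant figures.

h_f ≈ 9.93 m

Q = 2420 m³/h = 2420/3600 = 0.6722 m³/s.
Cross-sectional area A = πD²/4 = π(0.506)²/4 = 0.2011 m²; mean velocity V = Q/A = 0.6722/0.2011 = 3.343 m/s.
Reynolds number Re = ρVD/μ = 1170 · 3.343 · 0.506 / 0.00216 = 9.162e+05.
Re > 4000 → turbulent. Relative roughness ε/D = 0.00733/0.506 = 0.0145. Swamee-Jain: f = 0.25/(log₁₀[0.0145/3.7 + 5.74/9.162e+05^0.9])² = 0.25/(log₁₀[0.00392 + 2.47e-05])² = 0.25/(-2.405)² = 0.04324.
Darcy-Weisbach: ΔP = f(L/D)(ρV²/2) = 0.04324·(204/0.506)·(1170·3.343²/2) = 0.04324·403.2·6537 = 1.14e+05 Pa.
Head loss h_f = ΔP/(ρg) = 1.14e+05/(1170·9.81) = 9.93 m.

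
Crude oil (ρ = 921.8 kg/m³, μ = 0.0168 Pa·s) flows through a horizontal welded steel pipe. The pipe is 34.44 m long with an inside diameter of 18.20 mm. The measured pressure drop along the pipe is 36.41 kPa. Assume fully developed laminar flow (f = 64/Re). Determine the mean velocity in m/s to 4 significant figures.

V ≈ 0.6514 m/s

For laminar flow, f = 64/Re with Re = ρVD/μ, so Darcy-Weisbach reduces to ΔP = 32μLV/D². Solving for V: V = ΔP·D²/(32μL) = 3.641e+04·(0.0182)²/(32·0.0168·34.44) = 0.6514 m/s.
Check: Re = ρVD/μ = 921.8·0.6514·0.0182/0.0168 = 650.5 < 2300, so the laminar assumption holds.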